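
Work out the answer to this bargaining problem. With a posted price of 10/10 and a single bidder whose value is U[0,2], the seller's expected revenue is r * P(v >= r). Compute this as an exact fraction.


Step 1: Posted price r = 1, value support [0,2]
Step 2: P(v >= r) = (2 - 1)/2 = 1/2
Step 3: Expected revenue = r * P(v >= r) = 1 * 1/2
Step 4: Revenue = 1/2

1/2


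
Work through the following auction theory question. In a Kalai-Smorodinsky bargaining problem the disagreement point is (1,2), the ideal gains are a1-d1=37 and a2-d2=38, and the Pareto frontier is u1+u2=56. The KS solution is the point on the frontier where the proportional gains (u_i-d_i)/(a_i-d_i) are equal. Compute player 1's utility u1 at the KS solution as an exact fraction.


Step 1: At the KS point, (u1-d1)/r1 = (u2-d2)/r2 = t and u1+u2 = 56
Step 2: u1 = d1 + r1*t and u2 = d2 + r2*t, so (d1 + r1*t) + (d2 + r2*t) = 56
Step 3: t = (56 - 1 - 2)/(37 + 38) = 53/75
Step 4: u1 = d1 + r1*t = 1 + 37 * 53/75 = 2036/75
Step 5: (Check: u2 = d2 + r2*t = 2164/75; u1+u2 = 2036/75 + 2164/75 = 56, on the frontier.)

2036/75


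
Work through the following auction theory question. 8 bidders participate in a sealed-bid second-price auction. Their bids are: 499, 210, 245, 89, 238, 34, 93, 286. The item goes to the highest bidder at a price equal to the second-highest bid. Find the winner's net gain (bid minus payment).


Step 1: Sort bids in descending order: 499, 286, 245, 238, 210, 93, 89, 34
Step 2: The winning bid is the highest: 499
Step 3: The payment equals the second-highest bid: 286
Step 4: Surplus = winner's bid - payment = 499 - 286 = 213

213


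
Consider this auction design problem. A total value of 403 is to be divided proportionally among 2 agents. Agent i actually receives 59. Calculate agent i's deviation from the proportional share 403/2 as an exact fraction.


Step 1: Proportional share = 403/2
Step 2: Agent's actual allocation = 59
Step 3: Excess = 59 - 403/2 = -285/2

-285/2


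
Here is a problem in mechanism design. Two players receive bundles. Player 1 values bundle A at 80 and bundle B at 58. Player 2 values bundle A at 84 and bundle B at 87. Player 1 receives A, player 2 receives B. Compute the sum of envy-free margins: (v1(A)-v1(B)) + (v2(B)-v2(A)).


Step 1: Player 1's margin = v1(A) - v1(B) = 80 - 58 = 22
Step 2: Player 2's margin = v2(B) - v2(A) = 87 - 84 = 3
Step 3: Total margin = 22 + 3 = 25

25


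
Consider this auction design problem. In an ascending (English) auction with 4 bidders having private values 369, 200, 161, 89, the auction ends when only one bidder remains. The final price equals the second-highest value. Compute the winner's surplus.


Step 1: Identify the highest value: 369
Step 2: Identify the second-highest value: 200
Step 3: The final price = second-highest value = 200
Step 4: Surplus = 369 - 200 = 169

169


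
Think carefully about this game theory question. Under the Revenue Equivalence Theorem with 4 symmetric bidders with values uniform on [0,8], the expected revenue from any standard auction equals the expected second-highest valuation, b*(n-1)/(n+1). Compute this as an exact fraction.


Step 1: By Revenue Equivalence, expected revenue = b*(n-1)/(n+1)
Step 2: Substituting n = 4, b = 8
Step 3: Revenue = 8*(4-1)/(4+1) = 8*3/5
Step 4: Revenue = 24/5

24/5


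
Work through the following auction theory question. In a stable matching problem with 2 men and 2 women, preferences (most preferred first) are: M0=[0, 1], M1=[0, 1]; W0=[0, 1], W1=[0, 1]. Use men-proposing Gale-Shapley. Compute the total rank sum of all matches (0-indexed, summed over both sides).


Step 1: Run Gale-Shapley (men propose, women hold best offer):
  M0 proposes to W0; she accepts
  M1 proposes to W0; rejected
  M1 proposes to W1; she accepts
Step 2: Final matching: W0-M0, W1-M1
Step 3: 0-indexed ranks (man's rank of his match, then woman's): 0 + 0 + 1 + 1
Step 4: Total rank sum = 2

2


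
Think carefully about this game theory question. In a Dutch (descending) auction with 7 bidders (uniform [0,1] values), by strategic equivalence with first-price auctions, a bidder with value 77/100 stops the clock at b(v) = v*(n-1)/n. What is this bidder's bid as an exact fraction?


Step 1: Dutch auctions are strategically equivalent to first-price auctions
Step 2: The equilibrium bid is b(v) = v*(n-1)/n
Step 3: b = 77/100 * 6/7
Step 4: b = 33/50

33/50


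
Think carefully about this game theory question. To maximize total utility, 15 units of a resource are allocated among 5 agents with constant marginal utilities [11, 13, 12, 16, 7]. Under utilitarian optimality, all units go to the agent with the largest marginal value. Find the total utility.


Step 1: The marginal utilities are [11, 13, 12, 16, 7]
Step 2: The highest marginal utility is 16
Step 3: All 15 units go to that agent
Step 4: Total utility = 16 * 15 = 240

240


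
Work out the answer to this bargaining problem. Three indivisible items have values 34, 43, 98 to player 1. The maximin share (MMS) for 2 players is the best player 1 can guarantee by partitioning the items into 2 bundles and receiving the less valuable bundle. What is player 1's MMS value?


Step 1: Item values = 34, 43, 98
Step 2: Enumerate all 2-bundle partitions and take the smaller bundle:
  Partition 1: {34} vs {43,98} -> bundles 34, 141; min = 34
  Partition 2: {43} vs {34,98} -> bundles 43, 132; min = 43
  Partition 3: {98} vs {34,43} -> bundles 98, 77; min = 77
Step 3: MMS = max(34, 43, 77) = 77

77


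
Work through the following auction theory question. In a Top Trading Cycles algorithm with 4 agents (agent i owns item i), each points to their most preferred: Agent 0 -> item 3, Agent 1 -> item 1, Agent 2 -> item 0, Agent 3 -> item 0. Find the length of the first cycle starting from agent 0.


Step 1: Trace the pointer graph from agent 0: 0 -> 3 -> 0
Step 2: A cycle is detected when we revisit agent 0
Step 3: The cycle is: 0 -> 3 -> 0
Step 4: Cycle length = 2

2


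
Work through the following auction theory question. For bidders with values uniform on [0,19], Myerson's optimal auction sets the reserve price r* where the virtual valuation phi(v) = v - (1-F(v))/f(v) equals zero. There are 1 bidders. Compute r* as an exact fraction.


Step 1: For U[0,19], F(v) = v/19 and f(v) = 1/19
Step 2: phi(v) = v - (1 - v/19)/(1/19) = v - (19 - v) = 2v - 19
Step 3: Set phi(r*) = 0: 2r* - 19 = 0
Step 4: r* = 19/2 (the number of bidders n = 1 does not enter)

19/2


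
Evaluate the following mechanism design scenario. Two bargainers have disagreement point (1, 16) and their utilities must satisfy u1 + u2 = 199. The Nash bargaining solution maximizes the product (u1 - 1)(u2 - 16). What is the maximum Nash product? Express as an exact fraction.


Step 1: The Nash solution splits surplus symmetrically above the disagreement point
Step 2: u1 = (total + d1 - d2)/2 = (199 + 1 - 16)/2 = 92
Step 3: u2 = (total - d1 + d2)/2 = (199 - 1 + 16)/2 = 107
Step 4: Nash product = (92 - 1) * (107 - 16)
Step 5: = 91 * 91 = 8281

8281


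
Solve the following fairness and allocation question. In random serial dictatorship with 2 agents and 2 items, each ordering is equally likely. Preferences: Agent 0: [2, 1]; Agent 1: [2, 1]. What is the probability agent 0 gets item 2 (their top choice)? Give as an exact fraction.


Step 1: Agent 0 wants item 2
Step 2: There are 2 possible orderings of agents
Step 3: In 1 orderings, agent 0 gets item 2
Step 4: Probability = 1/2

1/2


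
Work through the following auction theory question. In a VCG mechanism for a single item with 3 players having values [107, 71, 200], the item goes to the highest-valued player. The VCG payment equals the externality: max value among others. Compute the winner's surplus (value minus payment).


Step 1: The winner is the agent with the highest value: agent 2 with value 200
Step 2: Values of other agents: [107, 71]
Step 3: VCG payment = max of others' values = 107
Step 4: Surplus = 200 - 107 = 93

93


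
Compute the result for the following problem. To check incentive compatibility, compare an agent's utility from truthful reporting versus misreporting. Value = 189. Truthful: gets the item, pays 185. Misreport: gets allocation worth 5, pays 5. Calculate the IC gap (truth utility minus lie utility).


Step 1: U(truth) = value - payment = 189 - 185 = 4
Step 2: U(lie) = allocation - payment = 5 - 5 = 0
Step 3: IC gap = 4 - 0 = 4

4


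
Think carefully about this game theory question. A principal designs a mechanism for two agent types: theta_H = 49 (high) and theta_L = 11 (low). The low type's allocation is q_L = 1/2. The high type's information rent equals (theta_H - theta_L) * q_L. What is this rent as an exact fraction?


Step 1: theta_H - theta_L = 49 - 11 = 38
Step 2: Information rent = (theta_H - theta_L) * q_L
Step 3: = 38 * 1/2
Step 4: = 19

19


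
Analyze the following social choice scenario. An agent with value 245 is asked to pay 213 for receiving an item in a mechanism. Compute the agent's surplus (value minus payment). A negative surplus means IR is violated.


Step 1: Surplus = value - payment = 245 - 213 = 32
Step 2: IR is satisfied (surplus >= 0)

32


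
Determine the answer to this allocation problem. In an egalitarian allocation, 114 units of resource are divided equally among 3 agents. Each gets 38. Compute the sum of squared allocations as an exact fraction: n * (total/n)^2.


Step 1: Each agent's share = 114/3 = 38
Step 2: Square of each share = (38)^2 = 1444
Step 3: Sum of squares = 3 * 1444 = 4332

4332


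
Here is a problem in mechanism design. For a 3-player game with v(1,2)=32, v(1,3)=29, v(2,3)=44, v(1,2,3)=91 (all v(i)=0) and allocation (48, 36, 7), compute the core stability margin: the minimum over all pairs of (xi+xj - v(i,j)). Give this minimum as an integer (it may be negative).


Step 1: Slack for coalition (1,2): x1+x2 - v12 = 84 - 32 = 52
Step 2: Slack for coalition (1,3): x1+x3 - v13 = 55 - 29 = 26
Step 3: Slack for coalition (2,3): x2+x3 - v23 = 43 - 44 = -1
Step 4: Minimum slack = min(52, 26, -1) = -1, attained by (2,3); coalition (2,3) can block (slack < 0), so the allocation is not in the core

-1


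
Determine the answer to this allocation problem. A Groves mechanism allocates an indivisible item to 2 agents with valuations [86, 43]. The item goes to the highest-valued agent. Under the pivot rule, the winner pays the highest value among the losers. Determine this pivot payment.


Step 1: The efficient winner is agent 0 with value 86
Step 2: Other agents' values: [43]
Step 3: Pivot payment = max(others) = 43
Step 4: The winner pays 43

43


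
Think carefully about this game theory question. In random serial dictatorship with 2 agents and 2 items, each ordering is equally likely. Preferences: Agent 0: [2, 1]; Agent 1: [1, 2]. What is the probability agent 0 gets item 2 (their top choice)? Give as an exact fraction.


Step 1: Agent 0 wants item 2
Step 2: There are 2 possible orderings of agents
Step 3: In 2 orderings, agent 0 gets item 2
Step 4: Probability = 2/2 = 1

1


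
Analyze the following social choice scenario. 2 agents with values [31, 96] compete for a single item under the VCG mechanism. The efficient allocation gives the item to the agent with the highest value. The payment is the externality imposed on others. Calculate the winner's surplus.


Step 1: The winner is the agent with the highest value: agent 1 with value 96
Step 2: Values of other agents: [31]
Step 3: VCG payment = max of others' values = 31
Step 4: Surplus = 96 - 31 = 65

65


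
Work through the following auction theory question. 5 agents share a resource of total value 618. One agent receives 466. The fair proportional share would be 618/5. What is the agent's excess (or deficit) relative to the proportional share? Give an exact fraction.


Step 1: Proportional share = 618/5
Step 2: Agent's actual allocation = 466
Step 3: Excess = 466 - 618/5 = 1712/5

1712/5


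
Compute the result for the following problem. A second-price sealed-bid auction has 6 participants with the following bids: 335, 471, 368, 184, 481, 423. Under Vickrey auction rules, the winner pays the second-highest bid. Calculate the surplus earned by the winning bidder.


Step 1: Sort bids in descending order: 481, 471, 423, 368, 335, 184
Step 2: The winning bid is the highest: 481
Step 3: The payment equals the second-highest bid: 471
Step 4: Surplus = winner's bid - payment = 481 - 471 = 10

10


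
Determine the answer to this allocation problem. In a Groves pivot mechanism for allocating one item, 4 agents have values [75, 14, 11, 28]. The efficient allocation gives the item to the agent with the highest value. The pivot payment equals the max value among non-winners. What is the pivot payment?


Step 1: The efficient winner is agent 0 with value 75
Step 2: Other agents' values: [14, 11, 28]
Step 3: Pivot payment = max(others) = 28
Step 4: The winner pays 28

28


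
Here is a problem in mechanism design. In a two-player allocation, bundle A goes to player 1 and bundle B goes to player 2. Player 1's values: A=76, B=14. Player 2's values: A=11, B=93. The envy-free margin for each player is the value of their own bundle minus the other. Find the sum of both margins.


Step 1: Player 1's margin = v1(A) - v1(B) = 76 - 14 = 62
Step 2: Player 2's margin = v2(B) - v2(A) = 93 - 11 = 82
Step 3: Total margin = 62 + 82 = 144

144


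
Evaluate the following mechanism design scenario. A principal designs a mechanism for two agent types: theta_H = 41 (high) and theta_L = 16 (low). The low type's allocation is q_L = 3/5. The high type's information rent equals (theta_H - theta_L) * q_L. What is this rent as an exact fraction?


Step 1: theta_H - theta_L = 41 - 16 = 25
Step 2: Information rent = (theta_H - theta_L) * q_L
Step 3: = 25 * 3/5
Step 4: = 15

15


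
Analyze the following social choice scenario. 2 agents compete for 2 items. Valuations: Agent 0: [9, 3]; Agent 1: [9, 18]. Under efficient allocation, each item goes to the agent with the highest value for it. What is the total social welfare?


Step 1: For each item, find the maximum value among all agents.
Step 2: Item 0 -> Agent 0 (value 9)
Step 3: Item 1 -> Agent 1 (value 18)
Step 4: Total welfare = 9 + 18 = 27

27


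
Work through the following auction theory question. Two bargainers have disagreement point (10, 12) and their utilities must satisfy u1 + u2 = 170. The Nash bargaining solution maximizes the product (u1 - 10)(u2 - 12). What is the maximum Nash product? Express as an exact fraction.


Step 1: The Nash solution splits surplus symmetrically above the disagreement point
Step 2: u1 = (total + d1 - d2)/2 = (170 + 10 - 12)/2 = 84
Step 3: u2 = (total - d1 + d2)/2 = (170 - 10 + 12)/2 = 86
Step 4: Nash product = (84 - 10) * (86 - 12)
Step 5: = 74 * 74 = 5476

5476


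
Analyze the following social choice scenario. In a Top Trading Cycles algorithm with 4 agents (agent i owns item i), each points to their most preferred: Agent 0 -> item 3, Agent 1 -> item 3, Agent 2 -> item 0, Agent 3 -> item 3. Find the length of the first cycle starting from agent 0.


Step 1: Trace the pointer graph from agent 0: 0 -> 3 -> 3
Step 2: A cycle is detected when we revisit agent 3
Step 3: The cycle is: 3 -> 3
Step 4: Cycle length = 1

1


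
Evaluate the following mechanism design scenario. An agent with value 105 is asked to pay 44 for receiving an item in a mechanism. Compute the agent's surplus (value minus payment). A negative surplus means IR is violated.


Step 1: Surplus = value - payment = 105 - 44 = 61
Step 2: IR is satisfied (surplus >= 0)

61


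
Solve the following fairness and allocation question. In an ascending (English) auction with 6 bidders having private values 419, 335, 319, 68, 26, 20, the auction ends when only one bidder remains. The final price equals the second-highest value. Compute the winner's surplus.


Step 1: Identify the highest value: 419
Step 2: Identify the second-highest value: 335
Step 3: The final price = second-highest value = 335
Step 4: Surplus = 419 - 335 = 84

84


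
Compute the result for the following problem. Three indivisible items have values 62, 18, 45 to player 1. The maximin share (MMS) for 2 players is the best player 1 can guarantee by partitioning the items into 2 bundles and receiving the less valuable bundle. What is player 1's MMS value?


Step 1: Item values = 62, 18, 45
Step 2: Enumerate all 2-bundle partitions and take the smaller bundle:
  Partition 1: {62} vs {18,45} -> bundles 62, 63; min = 62
  Partition 2: {18} vs {62,45} -> bundles 18, 107; min = 18
  Partition 3: {45} vs {62,18} -> bundles 45, 80; min = 45
Step 3: MMS = max(62, 18, 45) = 62

62


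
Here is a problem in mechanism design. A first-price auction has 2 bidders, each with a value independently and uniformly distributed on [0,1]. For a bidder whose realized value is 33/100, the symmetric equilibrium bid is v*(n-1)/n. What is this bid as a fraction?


Step 1: The symmetric BNE bidding function is b(v) = v * (n-1) / n
Step 2: Substitute v = 33/100 and n = 2
Step 3: b = 33/100 * 1/2
Step 4: b = 33/200

33/200


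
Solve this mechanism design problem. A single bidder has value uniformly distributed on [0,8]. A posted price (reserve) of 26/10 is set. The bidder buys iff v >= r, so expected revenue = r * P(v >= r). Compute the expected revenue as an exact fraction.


Step 1: Posted price r = 13/5, value support [0,8]
Step 2: P(v >= r) = (8 - 13/5)/8 = 27/40
Step 3: Expected revenue = r * P(v >= r) = 13/5 * 27/40
Step 4: Revenue = 351/200

351/200


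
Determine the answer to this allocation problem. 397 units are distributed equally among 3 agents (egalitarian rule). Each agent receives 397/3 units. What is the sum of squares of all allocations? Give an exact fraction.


Step 1: Each agent's share = 397/3
Step 2: Square of each share = (397/3)^2 = 157609/9
Step 3: Sum of squares = 3 * 157609/9 = 157609/3

157609/3


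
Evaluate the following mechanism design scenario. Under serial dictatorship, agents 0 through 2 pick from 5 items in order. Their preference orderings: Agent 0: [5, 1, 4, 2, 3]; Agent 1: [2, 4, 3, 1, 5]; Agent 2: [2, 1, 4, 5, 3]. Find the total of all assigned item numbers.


Step 1: Agent 0 picks item 5
Step 2: Agent 1 picks item 2
Step 3: Agent 2 picks item 1
Step 4: Sum = 5 + 2 + 1 = 8

8


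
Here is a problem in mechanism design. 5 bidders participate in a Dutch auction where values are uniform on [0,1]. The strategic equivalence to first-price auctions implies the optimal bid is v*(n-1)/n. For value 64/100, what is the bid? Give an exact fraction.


Step 1: Dutch auctions are strategically equivalent to first-price auctions
Step 2: The equilibrium bid is b(v) = v*(n-1)/n
Step 3: b = 16/25 * 4/5
Step 4: b = 64/125

64/125


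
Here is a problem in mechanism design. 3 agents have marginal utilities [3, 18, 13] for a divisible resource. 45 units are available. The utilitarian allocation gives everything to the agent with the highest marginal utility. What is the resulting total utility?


Step 1: The marginal utilities are [3, 18, 13]
Step 2: The highest marginal utility is 18
Step 3: All 45 units go to that agent
Step 4: Total utility = 18 * 45 = 810

810


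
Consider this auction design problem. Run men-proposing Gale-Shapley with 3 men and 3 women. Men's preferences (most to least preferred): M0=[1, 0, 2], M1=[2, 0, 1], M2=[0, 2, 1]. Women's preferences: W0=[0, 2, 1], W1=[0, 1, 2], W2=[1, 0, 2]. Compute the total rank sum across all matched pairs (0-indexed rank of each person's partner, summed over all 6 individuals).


Step 1: Run Gale-Shapley (men propose, women hold best offer):
  M0 proposes to W1; she accepts
  M1 proposes to W2; she accepts
  M2 proposes to W0; she accepts
Step 2: Final matching: W0-M2, W1-M0, W2-M1
Step 3: 0-indexed ranks (man's rank of his match, then woman's): 0 + 1 + 0 + 0 + 0 + 0
Step 4: Total rank sum = 1

1


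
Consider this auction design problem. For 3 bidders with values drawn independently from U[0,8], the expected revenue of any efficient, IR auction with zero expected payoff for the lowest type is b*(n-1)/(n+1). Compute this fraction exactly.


Step 1: By Revenue Equivalence, expected revenue = b*(n-1)/(n+1)
Step 2: Substituting n = 3, b = 8
Step 3: Revenue = 8*(3-1)/(3+1) = 8*2/4
Step 4: Revenue = 16/4 = 4

4


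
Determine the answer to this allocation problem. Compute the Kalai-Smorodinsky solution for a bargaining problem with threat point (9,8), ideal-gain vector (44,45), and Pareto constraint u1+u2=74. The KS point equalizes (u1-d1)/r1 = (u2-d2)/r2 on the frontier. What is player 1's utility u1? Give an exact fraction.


Step 1: At the KS point, (u1-d1)/r1 = (u2-d2)/r2 = t and u1+u2 = 74
Step 2: u1 = d1 + r1*t and u2 = d2 + r2*t, so (d1 + r1*t) + (d2 + r2*t) = 74
Step 3: t = (74 - 9 - 8)/(44 + 45) = 57/89
Step 4: u1 = d1 + r1*t = 9 + 44 * 57/89 = 3309/89
Step 5: (Check: u2 = d2 + r2*t = 3277/89; u1+u2 = 3309/89 + 3277/89 = 74, on the frontier.)

3309/89


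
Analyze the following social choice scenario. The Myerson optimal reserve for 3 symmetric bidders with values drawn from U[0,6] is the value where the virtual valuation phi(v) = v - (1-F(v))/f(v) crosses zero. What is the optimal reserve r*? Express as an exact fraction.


Step 1: For U[0,6], F(v) = v/6 and f(v) = 1/6
Step 2: phi(v) = v - (1 - v/6)/(1/6) = v - (6 - v) = 2v - 6
Step 3: Set phi(r*) = 0: 2r* - 6 = 0
Step 4: r* = 6/2 = 3 (the number of bidders n = 3 does not enter)

3


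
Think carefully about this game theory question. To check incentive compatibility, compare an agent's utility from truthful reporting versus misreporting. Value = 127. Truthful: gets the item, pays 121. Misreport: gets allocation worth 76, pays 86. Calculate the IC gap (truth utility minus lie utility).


Step 1: U(truth) = value - payment = 127 - 121 = 6
Step 2: U(lie) = allocation - payment = 76 - 86 = -10
Step 3: IC gap = 6 - (-10) = 16

16


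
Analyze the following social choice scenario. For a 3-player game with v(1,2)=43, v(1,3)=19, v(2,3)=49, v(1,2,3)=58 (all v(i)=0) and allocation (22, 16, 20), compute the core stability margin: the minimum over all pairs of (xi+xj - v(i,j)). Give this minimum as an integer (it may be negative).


Step 1: Slack for coalition (1,2): x1+x2 - v12 = 38 - 43 = -5
Step 2: Slack for coalition (1,3): x1+x3 - v13 = 42 - 19 = 23
Step 3: Slack for coalition (2,3): x2+x3 - v23 = 36 - 49 = -13
Step 4: Minimum slack = min(-5, 23, -13) = -13, attained by (2,3); coalition (2,3) can block (slack < 0), so the allocation is not in the core

-13


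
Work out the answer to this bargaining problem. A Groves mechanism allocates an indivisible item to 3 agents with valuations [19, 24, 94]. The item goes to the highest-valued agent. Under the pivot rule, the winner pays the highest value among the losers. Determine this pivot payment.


Step 1: The efficient winner is agent 2 with value 94
Step 2: Other agents' values: [19, 24]
Step 3: Pivot payment = max(others) = 24
Step 4: The winner pays 24

24


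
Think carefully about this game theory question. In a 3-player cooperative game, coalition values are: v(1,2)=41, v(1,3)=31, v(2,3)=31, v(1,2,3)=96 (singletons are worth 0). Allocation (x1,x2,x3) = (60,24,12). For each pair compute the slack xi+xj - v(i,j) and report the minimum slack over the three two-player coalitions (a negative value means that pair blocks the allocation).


Step 1: Slack for coalition (1,2): x1+x2 - v12 = 84 - 41 = 43
Step 2: Slack for coalition (1,3): x1+x3 - v13 = 72 - 31 = 41
Step 3: Slack for coalition (2,3): x2+x3 - v23 = 36 - 31 = 5
Step 4: Minimum slack = min(43, 41, 5) = 5, attained by (2,3); no pair can gain by deviating, so the allocation is in the core

5


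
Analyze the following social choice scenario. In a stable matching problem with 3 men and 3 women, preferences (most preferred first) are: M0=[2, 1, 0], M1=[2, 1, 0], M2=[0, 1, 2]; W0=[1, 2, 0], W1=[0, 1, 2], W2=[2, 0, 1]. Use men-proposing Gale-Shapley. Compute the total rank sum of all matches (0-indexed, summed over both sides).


Step 1: Run Gale-Shapley (men propose, women hold best offer):
  M0 proposes to W2; she accepts
  M1 proposes to W2; rejected
  M1 proposes to W1; she accepts
  M2 proposes to W0; she accepts
Step 2: Final matching: W0-M2, W1-M1, W2-M0
Step 3: 0-indexed ranks (man's rank of his match, then woman's): 0 + 1 + 1 + 1 + 0 + 1
Step 4: Total rank sum = 4

4


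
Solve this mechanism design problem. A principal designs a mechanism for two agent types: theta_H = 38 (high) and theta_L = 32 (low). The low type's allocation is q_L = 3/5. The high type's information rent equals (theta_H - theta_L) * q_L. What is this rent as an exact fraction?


Step 1: theta_H - theta_L = 38 - 32 = 6
Step 2: Information rent = (theta_H - theta_L) * q_L
Step 3: = 6 * 3/5
Step 4: = 18/5

18/5


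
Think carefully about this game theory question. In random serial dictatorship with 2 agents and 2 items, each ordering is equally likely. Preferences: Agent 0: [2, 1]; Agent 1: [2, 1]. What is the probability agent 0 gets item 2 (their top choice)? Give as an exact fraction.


Step 1: Agent 0 wants item 2
Step 2: There are 2 possible orderings of agents
Step 3: In 1 orderings, agent 0 gets item 2
Step 4: Probability = 1/2

1/2


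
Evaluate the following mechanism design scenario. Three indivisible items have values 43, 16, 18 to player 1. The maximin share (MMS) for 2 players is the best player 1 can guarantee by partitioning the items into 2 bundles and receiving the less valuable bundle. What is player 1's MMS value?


Step 1: Item values = 43, 16, 18
Step 2: Enumerate all 2-bundle partitions and take the smaller bundle:
  Partition 1: {43} vs {16,18} -> bundles 43, 34; min = 34
  Partition 2: {16} vs {43,18} -> bundles 16, 61; min = 16
  Partition 3: {18} vs {43,16} -> bundles 18, 59; min = 18
Step 3: MMS = max(34, 16, 18) = 34

34


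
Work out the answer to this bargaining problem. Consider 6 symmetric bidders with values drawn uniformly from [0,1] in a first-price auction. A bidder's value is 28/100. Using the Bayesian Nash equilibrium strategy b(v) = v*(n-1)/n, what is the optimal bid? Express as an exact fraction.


Step 1: The symmetric BNE bidding function is b(v) = v * (n-1) / n
Step 2: Substitute v = 7/25 and n = 6
Step 3: b = 7/25 * 5/6
Step 4: b = 7/30

7/30


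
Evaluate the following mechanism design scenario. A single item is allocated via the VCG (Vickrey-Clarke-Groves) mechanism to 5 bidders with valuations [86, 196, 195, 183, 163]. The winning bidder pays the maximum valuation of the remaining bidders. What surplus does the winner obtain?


Step 1: The winner is the agent with the highest value: agent 1 with value 196
Step 2: Values of other agents: [86, 195, 183, 163]
Step 3: VCG payment = max of others' values = 195
Step 4: Surplus = 196 - 195 = 1

1


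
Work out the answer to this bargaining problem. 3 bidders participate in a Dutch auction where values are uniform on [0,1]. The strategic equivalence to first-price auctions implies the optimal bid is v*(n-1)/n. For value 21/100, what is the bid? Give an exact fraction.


Step 1: Dutch auctions are strategically equivalent to first-price auctions
Step 2: The equilibrium bid is b(v) = v*(n-1)/n
Step 3: b = 21/100 * 2/3
Step 4: b = 7/50

7/50


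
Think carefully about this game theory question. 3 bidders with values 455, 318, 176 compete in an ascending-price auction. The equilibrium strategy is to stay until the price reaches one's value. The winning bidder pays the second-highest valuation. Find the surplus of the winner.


Step 1: Identify the highest value: 455
Step 2: Identify the second-highest value: 318
Step 3: The final price = second-highest value = 318
Step 4: Surplus = 455 - 318 = 137

137


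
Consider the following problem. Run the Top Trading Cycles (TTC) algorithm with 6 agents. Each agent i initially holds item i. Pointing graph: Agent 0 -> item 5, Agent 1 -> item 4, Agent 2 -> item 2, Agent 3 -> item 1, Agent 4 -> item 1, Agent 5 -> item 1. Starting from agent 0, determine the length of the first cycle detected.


Step 1: Trace the pointer graph from agent 0: 0 -> 5 -> 1 -> 4 -> 1
Step 2: A cycle is detected when we revisit agent 1
Step 3: The cycle is: 1 -> 4 -> 1
Step 4: Cycle length = 2

2


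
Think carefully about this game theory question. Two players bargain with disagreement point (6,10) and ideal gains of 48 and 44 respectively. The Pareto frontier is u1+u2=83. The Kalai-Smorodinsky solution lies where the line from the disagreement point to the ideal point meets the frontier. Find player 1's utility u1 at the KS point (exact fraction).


Step 1: At the KS point, (u1-d1)/r1 = (u2-d2)/r2 = t and u1+u2 = 83
Step 2: u1 = d1 + r1*t and u2 = d2 + r2*t, so (d1 + r1*t) + (d2 + r2*t) = 83
Step 3: t = (83 - 6 - 10)/(48 + 44) = 67/92
Step 4: u1 = d1 + r1*t = 6 + 48 * 67/92 = 942/23
Step 5: (Check: u2 = d2 + r2*t = 967/23; u1+u2 = 942/23 + 967/23 = 83, on the frontier.)

942/23


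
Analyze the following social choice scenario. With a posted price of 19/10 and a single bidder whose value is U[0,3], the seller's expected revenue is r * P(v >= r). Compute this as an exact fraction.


Step 1: Posted price r = 19/10, value support [0,3]
Step 2: P(v >= r) = (3 - 19/10)/3 = 11/30
Step 3: Expected revenue = r * P(v >= r) = 19/10 * 11/30
Step 4: Revenue = 209/300

209/300


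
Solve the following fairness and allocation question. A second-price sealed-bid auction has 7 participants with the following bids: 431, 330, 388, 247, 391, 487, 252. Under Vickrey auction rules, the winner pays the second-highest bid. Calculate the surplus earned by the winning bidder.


Step 1: Sort bids in descending order: 487, 431, 391, 388, 330, 252, 247
Step 2: The winning bid is the highest: 487
Step 3: The payment equals the second-highest bid: 431
Step 4: Surplus = winner's bid - payment = 487 - 431 = 56

56


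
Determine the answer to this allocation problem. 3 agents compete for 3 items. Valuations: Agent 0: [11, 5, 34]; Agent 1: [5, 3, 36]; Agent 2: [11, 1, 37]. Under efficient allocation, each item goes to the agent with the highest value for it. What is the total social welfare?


Step 1: For each item, find the maximum value among all agents.
Step 2: Item 0 -> Agent 0 (value 11)
Step 3: Item 1 -> Agent 0 (value 5)
Step 4: Item 2 -> Agent 2 (value 37)
Step 5: Total welfare = 11 + 5 + 37 = 53

53


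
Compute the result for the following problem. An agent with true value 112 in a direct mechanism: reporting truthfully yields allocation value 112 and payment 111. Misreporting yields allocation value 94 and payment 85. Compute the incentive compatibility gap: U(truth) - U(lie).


Step 1: U(truth) = value - payment = 112 - 111 = 1
Step 2: U(lie) = allocation - payment = 94 - 85 = 9
Step 3: IC gap = 1 - 9 = -8

-8


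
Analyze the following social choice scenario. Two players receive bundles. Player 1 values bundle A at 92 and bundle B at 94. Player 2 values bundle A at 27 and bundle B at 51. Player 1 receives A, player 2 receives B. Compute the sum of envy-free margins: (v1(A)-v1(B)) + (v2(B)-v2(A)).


Step 1: Player 1's margin = v1(A) - v1(B) = 92 - 94 = -2
Step 2: Player 2's margin = v2(B) - v2(A) = 51 - 27 = 24
Step 3: Total margin = -2 + 24 = 22

22


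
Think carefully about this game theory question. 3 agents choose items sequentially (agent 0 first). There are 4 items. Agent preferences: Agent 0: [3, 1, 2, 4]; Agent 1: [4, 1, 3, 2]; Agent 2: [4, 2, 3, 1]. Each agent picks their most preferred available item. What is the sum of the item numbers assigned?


Step 1: Agent 0 picks item 3
Step 2: Agent 1 picks item 4
Step 3: Agent 2 picks item 2
Step 4: Sum = 3 + 4 + 2 = 9

9


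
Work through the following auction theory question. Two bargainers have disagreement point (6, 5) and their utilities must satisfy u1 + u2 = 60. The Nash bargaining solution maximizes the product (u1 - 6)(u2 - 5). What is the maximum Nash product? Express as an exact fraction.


Step 1: The Nash solution splits surplus symmetrically above the disagreement point
Step 2: u1 = (total + d1 - d2)/2 = (60 + 6 - 5)/2 = 61/2
Step 3: u2 = (total - d1 + d2)/2 = (60 - 6 + 5)/2 = 59/2
Step 4: Nash product = (61/2 - 6) * (59/2 - 5)
Step 5: = 49/2 * 49/2 = 2401/4

2401/4


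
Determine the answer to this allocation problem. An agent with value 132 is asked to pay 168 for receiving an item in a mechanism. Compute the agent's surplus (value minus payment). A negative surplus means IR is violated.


Step 1: Surplus = value - payment = 132 - 168 = -36
Step 2: IR is violated (surplus < 0)

-36


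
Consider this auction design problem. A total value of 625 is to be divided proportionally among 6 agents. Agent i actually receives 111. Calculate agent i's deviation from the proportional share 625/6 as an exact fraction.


Step 1: Proportional share = 625/6
Step 2: Agent's actual allocation = 111
Step 3: Excess = 111 - 625/6 = 41/6

41/6


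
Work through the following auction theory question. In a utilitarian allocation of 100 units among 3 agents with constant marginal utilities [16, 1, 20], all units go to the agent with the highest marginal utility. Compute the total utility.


Step 1: The marginal utilities are [16, 1, 20]
Step 2: The highest marginal utility is 20
Step 3: All 100 units go to that agent
Step 4: Total utility = 20 * 100 = 2000

2000


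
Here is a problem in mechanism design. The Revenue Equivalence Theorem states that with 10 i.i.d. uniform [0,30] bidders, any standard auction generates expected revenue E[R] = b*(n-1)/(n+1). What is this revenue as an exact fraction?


Step 1: By Revenue Equivalence, expected revenue = b*(n-1)/(n+1)
Step 2: Substituting n = 10, b = 30
Step 3: Revenue = 30*(10-1)/(10+1) = 30*9/11
Step 4: Revenue = 270/11

270/11


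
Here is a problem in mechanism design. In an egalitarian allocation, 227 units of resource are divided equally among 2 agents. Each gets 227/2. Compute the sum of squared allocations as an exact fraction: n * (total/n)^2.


Step 1: Each agent's share = 227/2
Step 2: Square of each share = (227/2)^2 = 51529/4
Step 3: Sum of squares = 2 * 51529/4 = 51529/2

51529/2


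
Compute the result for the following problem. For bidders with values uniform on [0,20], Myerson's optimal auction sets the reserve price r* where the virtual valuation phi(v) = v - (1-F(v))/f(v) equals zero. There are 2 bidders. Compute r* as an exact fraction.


Step 1: For U[0,20], F(v) = v/20 and f(v) = 1/20
Step 2: phi(v) = v - (1 - v/20)/(1/20) = v - (20 - v) = 2v - 20
Step 3: Set phi(r*) = 0: 2r* - 20 = 0
Step 4: r* = 20/2 = 10 (the number of bidders n = 2 does not enter)

10


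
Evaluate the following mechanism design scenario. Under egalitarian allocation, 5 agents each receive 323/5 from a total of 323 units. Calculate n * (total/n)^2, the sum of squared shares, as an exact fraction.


Step 1: Each agent's share = 323/5
Step 2: Square of each share = (323/5)^2 = 104329/25
Step 3: Sum of squares = 5 * 104329/25 = 104329/5

104329/5


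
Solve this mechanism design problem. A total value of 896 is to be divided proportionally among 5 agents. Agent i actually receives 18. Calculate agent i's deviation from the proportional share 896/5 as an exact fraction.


Step 1: Proportional share = 896/5
Step 2: Agent's actual allocation = 18
Step 3: Excess = 18 - 896/5 = -806/5

-806/5


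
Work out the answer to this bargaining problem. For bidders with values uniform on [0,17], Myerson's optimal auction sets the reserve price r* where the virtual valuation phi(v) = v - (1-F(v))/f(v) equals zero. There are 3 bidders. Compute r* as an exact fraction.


Step 1: For U[0,17], F(v) = v/17 and f(v) = 1/17
Step 2: phi(v) = v - (1 - v/17)/(1/17) = v - (17 - v) = 2v - 17
Step 3: Set phi(r*) = 0: 2r* - 17 = 0
Step 4: r* = 17/2 (the number of bidders n = 3 does not enter)

17/2


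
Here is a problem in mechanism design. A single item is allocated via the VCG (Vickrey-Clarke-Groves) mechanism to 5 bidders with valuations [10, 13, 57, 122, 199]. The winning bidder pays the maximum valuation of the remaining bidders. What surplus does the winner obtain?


Step 1: The winner is the agent with the highest value: agent 4 with value 199
Step 2: Values of other agents: [10, 13, 57, 122]
Step 3: VCG payment = max of others' values = 122
Step 4: Surplus = 199 - 122 = 77

77


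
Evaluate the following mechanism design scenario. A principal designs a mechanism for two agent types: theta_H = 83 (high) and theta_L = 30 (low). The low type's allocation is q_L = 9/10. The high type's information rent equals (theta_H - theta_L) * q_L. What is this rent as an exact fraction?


Step 1: theta_H - theta_L = 83 - 30 = 53
Step 2: Information rent = (theta_H - theta_L) * q_L
Step 3: = 53 * 9/10
Step 4: = 477/10

477/10


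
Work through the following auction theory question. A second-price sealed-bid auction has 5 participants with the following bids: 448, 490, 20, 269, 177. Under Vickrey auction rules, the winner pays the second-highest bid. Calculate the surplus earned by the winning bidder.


Step 1: Sort bids in descending order: 490, 448, 269, 177, 20
Step 2: The winning bid is the highest: 490
Step 3: The payment equals the second-highest bid: 448
Step 4: Surplus = winner's bid - payment = 490 - 448 = 42

42


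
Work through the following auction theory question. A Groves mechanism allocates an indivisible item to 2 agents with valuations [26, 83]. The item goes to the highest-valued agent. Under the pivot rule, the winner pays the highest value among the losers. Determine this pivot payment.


Step 1: The efficient winner is agent 1 with value 83
Step 2: Other agents' values: [26]
Step 3: Pivot payment = max(others) = 26
Step 4: The winner pays 26

26


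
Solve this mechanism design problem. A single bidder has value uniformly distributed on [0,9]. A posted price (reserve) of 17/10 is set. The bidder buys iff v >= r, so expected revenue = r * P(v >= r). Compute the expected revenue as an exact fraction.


Step 1: Posted price r = 17/10, value support [0,9]
Step 2: P(v >= r) = (9 - 17/10)/9 = 73/90
Step 3: Expected revenue = r * P(v >= r) = 17/10 * 73/90
Step 4: Revenue = 1241/900

1241/900


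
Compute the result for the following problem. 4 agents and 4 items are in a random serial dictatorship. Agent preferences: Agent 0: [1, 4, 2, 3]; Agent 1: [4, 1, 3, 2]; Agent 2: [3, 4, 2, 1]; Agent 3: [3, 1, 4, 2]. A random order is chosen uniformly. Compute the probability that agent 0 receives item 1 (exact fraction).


Step 1: Agent 0 wants item 1
Step 2: There are 24 possible orderings of agents
Step 3: In 19 orderings, agent 0 gets item 1
Step 4: Probability = 19/24

19/24


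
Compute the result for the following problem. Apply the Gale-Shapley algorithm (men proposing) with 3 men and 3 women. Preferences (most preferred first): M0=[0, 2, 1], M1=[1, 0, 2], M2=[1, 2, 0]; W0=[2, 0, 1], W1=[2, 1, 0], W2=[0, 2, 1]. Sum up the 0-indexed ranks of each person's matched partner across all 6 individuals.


Step 1: Run Gale-Shapley (men propose, women hold best offer):
  M0 proposes to W0; she accepts
  M1 proposes to W1; she accepts
  M2 proposes to W1; she switches from M1
  M1 proposes to W0; rejected
  M1 proposes to W2; she accepts
Step 2: Final matching: W0-M0, W1-M2, W2-M1
Step 3: 0-indexed ranks (man's rank of his match, then woman's): 0 + 1 + 0 + 0 + 2 + 2
Step 4: Total rank sum = 5

5


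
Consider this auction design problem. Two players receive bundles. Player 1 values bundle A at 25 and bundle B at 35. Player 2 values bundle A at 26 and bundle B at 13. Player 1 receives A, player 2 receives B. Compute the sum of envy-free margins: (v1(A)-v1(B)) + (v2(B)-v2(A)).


Step 1: Player 1's margin = v1(A) - v1(B) = 25 - 35 = -10
Step 2: Player 2's margin = v2(B) - v2(A) = 13 - 26 = -13
Step 3: Total margin = -10 + -13 = -23

-23
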